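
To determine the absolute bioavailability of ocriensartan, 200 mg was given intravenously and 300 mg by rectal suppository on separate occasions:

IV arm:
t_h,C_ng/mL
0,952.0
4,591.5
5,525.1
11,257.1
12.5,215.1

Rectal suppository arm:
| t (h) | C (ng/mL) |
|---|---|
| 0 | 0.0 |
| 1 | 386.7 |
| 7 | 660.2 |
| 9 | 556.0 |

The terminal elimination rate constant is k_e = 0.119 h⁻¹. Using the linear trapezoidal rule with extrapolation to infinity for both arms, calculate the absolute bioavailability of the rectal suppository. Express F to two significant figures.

F = 0.75

Trapezoidal AUC_0→12.5 (IV):
  [0→4]: (952.0+591.5)/2 × 4 = 3087.0
  [4→5]: (591.5+525.1)/2 × 1 = 558.3
  [5→11]: (525.1+257.1)/2 × 6 = 2346.6
  [11→12.5]: (257.1+215.1)/2 × 1.5 = 354.15
  Sum = 6346.05 ng/mL·h
IV tail: 215.1/0.119 = 1807.563; AUC_iv,0→∞ = 6346.05 + 1807.563 = 8153.613 ng/mL·h
Trapezoidal AUC_0→9 (rectal suppository):
  [0→1]: (0.0+386.7)/2 × 1 = 193.35
  [1→7]: (386.7+660.2)/2 × 6 = 3140.7
  [7→9]: (660.2+556.0)/2 × 2 = 1216.2
  Sum = 4550.25 ng/mL·h
rectal suppository tail: 556.0/0.119 = 4672.269; AUC_ev,0→∞ = 4550.25 + 4672.269 = 9222.519 ng/mL·h
F = (AUC_ev/D_ev)/(AUC_iv/D_iv) = (9222.519/300)/(8153.613/200) = 30.74173/40.768065 = 0.7541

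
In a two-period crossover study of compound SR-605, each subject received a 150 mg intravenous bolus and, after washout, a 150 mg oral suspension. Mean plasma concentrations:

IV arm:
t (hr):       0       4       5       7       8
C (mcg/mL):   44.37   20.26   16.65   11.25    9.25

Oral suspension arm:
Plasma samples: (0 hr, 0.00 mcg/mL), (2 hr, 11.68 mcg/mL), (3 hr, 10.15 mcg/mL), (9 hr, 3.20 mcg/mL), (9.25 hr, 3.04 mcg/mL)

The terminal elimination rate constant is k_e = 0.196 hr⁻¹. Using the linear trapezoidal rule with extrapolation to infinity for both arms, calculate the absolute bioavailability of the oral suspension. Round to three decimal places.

Trapezoidal AUC_0→8 (IV):
  [0→4]: (44.37+20.26)/2 × 4 = 129.26
  [4→5]: (20.26+16.65)/2 × 1 = 18.455
  [5→7]: (16.65+11.25)/2 × 2 = 27.9
  [7→8]: (11.25+9.25)/2 × 1 = 10.25
  Sum = 185.865 mcg/mL·hr
IV tail: 9.25/0.196 = 47.194; AUC_iv,0→∞ = 185.865 + 47.194 = 233.059 mcg/mL·hr
Trapezoidal AUC_0→9.25 (oral suspension):
  [0→2]: (0.00+11.68)/2 × 2 = 11.68
  [2→3]: (11.68+10.15)/2 × 1 = 10.915
  [3→9]: (10.15+3.20)/2 × 6 = 40.05
  [9→9.25]: (3.20+3.04)/2 × 0.25 = 0.78
  Sum = 63.425 mcg/mL·hr
oral suspension tail: 3.04/0.196 = 15.510; AUC_ev,0→∞ = 63.425 + 15.510 = 78.935 mcg/mL·hr
F = (AUC_ev/D_ev)/(AUC_iv/D_iv) = (78.935/150)/(233.059/150) = 0.526233/1.55373 = 0.3387

F = 0.339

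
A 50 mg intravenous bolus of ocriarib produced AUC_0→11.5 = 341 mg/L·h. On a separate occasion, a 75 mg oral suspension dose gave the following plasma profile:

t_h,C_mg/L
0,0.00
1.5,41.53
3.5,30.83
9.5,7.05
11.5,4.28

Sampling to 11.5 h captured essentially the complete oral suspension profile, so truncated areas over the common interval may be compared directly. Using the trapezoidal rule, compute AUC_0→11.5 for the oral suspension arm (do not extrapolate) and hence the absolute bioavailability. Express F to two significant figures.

F = 0.45

Trapezoidal AUC_0→11.5 (oral suspension):
  [0→1.5]: (0.00+41.53)/2 × 1.5 = 31.1475
  [1.5→3.5]: (41.53+30.83)/2 × 2 = 72.36
  [3.5→9.5]: (30.83+7.05)/2 × 6 = 113.64
  [9.5→11.5]: (7.05+4.28)/2 × 2 = 11.33
  Sum = 228.4775 mg/L·h
F = (AUC_ev/D_ev)/(AUC_iv/D_iv) = (228.4775/75)/(341/50) = 3.04637/6.82 = 0.4467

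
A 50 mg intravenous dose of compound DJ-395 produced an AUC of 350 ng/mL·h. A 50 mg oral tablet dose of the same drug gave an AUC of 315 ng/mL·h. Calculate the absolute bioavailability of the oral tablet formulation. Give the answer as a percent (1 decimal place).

F = (AUC_ev / D_ev) / (AUC_iv / D_iv)
  = (315/50) / (350/50)
  = 6.3 / 7 = 0.9000
  = 90.00%

F = 90.0%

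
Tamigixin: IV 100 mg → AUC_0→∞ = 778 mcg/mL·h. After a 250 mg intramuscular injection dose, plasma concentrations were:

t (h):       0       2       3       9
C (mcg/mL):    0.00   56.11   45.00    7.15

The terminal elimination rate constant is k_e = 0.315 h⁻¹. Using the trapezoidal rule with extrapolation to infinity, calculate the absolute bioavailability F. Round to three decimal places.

Trapezoidal AUC_0→9 (intramuscular injection):
  [0→2]: (0.00+56.11)/2 × 2 = 56.11
  [2→3]: (56.11+45.00)/2 × 1 = 50.555
  [3→9]: (45.00+7.15)/2 × 6 = 156.45
  Sum = 263.115 mcg/mL·h
Tail: C_last/k_e = 7.15/0.315 = 22.698
AUC_0→∞ (intramuscular injection) = 263.115 + 22.698 = 285.813 mcg/mL·h
F = (AUC_ev/D_ev)/(AUC_iv/D_iv) = (285.813/250)/(778/100) = 1.143252/7.78 = 0.1469

F = 0.147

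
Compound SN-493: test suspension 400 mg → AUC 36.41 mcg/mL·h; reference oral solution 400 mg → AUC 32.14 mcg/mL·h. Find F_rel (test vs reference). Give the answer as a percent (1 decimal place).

F_rel = (AUC_test/D_test) / (AUC_ref/D_ref)
      = (36.41/400) / (32.14/400)
      = 0.091025 / 0.08035 = 1.1329 = 113.29%

F_rel = 113.3%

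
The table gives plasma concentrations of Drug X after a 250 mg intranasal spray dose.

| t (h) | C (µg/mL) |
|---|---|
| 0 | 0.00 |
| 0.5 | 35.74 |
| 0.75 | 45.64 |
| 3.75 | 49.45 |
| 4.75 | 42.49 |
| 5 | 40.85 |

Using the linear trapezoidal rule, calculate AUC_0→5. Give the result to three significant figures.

Trapezoidal AUC_0→5:
  [0→0.5]: (0.00+35.74)/2 × 0.5 = 8.935
  [0.5→0.75]: (35.74+45.64)/2 × 0.25 = 10.1725
  [0.75→3.75]: (45.64+49.45)/2 × 3 = 142.635
  [3.75→4.75]: (49.45+42.49)/2 × 1 = 45.97
  [4.75→5]: (42.49+40.85)/2 × 0.25 = 10.4175
  Sum = 218.13 µg/mL·h

AUC = 218 µg/mL·h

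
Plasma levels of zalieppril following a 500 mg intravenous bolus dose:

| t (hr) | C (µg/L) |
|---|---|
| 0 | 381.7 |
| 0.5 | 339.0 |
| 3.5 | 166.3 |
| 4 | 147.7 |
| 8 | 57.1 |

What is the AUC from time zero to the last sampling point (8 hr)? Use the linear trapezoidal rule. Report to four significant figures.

AUC = 1426 µg/L·hr

Trapezoidal AUC_0→8:
  [0→0.5]: (381.7+339.0)/2 × 0.5 = 180.175
  [0.5→3.5]: (339.0+166.3)/2 × 3 = 757.95
  [3.5→4]: (166.3+147.7)/2 × 0.5 = 78.5
  [4→8]: (147.7+57.1)/2 × 4 = 409.6
  Sum = 1426.225 µg/L·hr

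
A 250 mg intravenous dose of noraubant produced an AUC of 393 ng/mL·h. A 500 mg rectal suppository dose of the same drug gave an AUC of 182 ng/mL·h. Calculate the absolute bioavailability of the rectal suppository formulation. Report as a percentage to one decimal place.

F = (AUC_ev / D_ev) / (AUC_iv / D_iv)
  = (182/500) / (393/250)
  = 0.364 / 1.572 = 0.2316
  = 23.16%

F = 23.2%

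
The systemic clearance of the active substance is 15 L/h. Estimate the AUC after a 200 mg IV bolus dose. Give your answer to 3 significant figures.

AUC_0→∞ = Dose_iv / CL
        = 200 / 15 = 13.3333 mg/L·h

AUC = 13.3 mg/L·h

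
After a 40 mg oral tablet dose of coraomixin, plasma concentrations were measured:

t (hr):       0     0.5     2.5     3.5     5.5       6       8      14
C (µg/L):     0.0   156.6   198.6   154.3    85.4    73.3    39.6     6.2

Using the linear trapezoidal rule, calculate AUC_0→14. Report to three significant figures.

AUC = 1100 µg/L·hr

Trapezoidal AUC_0→14:
  [0→0.5]: (0.0+156.6)/2 × 0.5 = 39.15
  [0.5→2.5]: (156.6+198.6)/2 × 2 = 355.2
  [2.5→3.5]: (198.6+154.3)/2 × 1 = 176.45
  [3.5→5.5]: (154.3+85.4)/2 × 2 = 239.7
  [5.5→6]: (85.4+73.3)/2 × 0.5 = 39.675
  [6→8]: (73.3+39.6)/2 × 2 = 112.9
  [8→14]: (39.6+6.2)/2 × 6 = 137.4
  Sum = 1100.475 µg/L·hr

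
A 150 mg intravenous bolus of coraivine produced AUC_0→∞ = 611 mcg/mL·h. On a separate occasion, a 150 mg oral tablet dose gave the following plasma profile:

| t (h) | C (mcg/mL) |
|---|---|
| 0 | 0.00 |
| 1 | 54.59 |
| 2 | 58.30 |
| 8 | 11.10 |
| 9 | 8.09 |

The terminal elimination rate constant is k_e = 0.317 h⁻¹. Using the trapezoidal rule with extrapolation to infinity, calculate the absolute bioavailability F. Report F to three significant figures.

Trapezoidal AUC_0→9 (oral tablet):
  [0→1]: (0.00+54.59)/2 × 1 = 27.295
  [1→2]: (54.59+58.30)/2 × 1 = 56.445
  [2→8]: (58.30+11.10)/2 × 6 = 208.2
  [8→9]: (11.10+8.09)/2 × 1 = 9.595
  Sum = 301.535 mcg/mL·h
Tail: C_last/k_e = 8.09/0.317 = 25.521
AUC_0→∞ (oral tablet) = 301.535 + 25.521 = 327.056 mcg/mL·h
F = (AUC_ev/D_ev)/(AUC_iv/D_iv) = (327.056/150)/(611/150) = 2.18037/4.07333 = 0.5353

F = 0.535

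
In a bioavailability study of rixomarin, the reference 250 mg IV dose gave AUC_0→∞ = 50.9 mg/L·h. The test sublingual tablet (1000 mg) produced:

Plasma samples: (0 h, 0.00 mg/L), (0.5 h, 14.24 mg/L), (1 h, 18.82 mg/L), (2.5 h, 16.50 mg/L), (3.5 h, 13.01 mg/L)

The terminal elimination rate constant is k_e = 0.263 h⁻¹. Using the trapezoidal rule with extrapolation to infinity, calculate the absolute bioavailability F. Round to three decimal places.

F = 0.504

Trapezoidal AUC_0→3.5 (sublingual tablet):
  [0→0.5]: (0.00+14.24)/2 × 0.5 = 3.56
  [0.5→1]: (14.24+18.82)/2 × 0.5 = 8.265
  [1→2.5]: (18.82+16.50)/2 × 1.5 = 26.49
  [2.5→3.5]: (16.50+13.01)/2 × 1 = 14.755
  Sum = 53.07 mg/L·h
Tail: C_last/k_e = 13.01/0.263 = 49.468
AUC_0→∞ (sublingual tablet) = 53.07 + 49.468 = 102.538 mg/L·h
F = (AUC_ev/D_ev)/(AUC_iv/D_iv) = (102.538/1000)/(50.9/250) = 0.102538/0.2036 = 0.5036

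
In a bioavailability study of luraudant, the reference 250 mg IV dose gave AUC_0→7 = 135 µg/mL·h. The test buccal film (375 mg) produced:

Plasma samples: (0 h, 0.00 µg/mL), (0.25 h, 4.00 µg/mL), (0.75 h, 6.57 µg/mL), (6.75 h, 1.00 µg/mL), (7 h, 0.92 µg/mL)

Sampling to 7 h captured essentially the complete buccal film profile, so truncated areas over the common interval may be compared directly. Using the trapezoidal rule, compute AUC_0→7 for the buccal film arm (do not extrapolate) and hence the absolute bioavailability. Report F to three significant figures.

F = 0.129

Trapezoidal AUC_0→7 (buccal film):
  [0→0.25]: (0.00+4.00)/2 × 0.25 = 0.5
  [0.25→0.75]: (4.00+6.57)/2 × 0.5 = 2.6425
  [0.75→6.75]: (6.57+1.00)/2 × 6 = 22.71
  [6.75→7]: (1.00+0.92)/2 × 0.25 = 0.24
  Sum = 26.0925 µg/mL·h
F = (AUC_ev/D_ev)/(AUC_iv/D_iv) = (26.0925/375)/(135/250) = 0.06958/0.54 = 0.1289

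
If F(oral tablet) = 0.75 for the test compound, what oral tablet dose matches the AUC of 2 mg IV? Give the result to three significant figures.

D_oral = 2.67 mg

For equal systemic exposure: F × D_ev = D_iv
D_ev = D_iv / F = 2 / 0.75 = 2.66667 mg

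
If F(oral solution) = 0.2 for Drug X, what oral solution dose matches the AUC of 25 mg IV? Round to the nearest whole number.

D_oral = 125 mg

For equal systemic exposure: F × D_ev = D_iv
D_ev = D_iv / F = 25 / 0.2 = 125 mg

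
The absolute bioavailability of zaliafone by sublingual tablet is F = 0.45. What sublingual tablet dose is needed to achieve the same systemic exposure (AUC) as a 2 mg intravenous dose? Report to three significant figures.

For equal systemic exposure: F × D_ev = D_iv
D_ev = D_iv / F = 2 / 0.45 = 4.44444 mg

D_sublingual = 4.44 mg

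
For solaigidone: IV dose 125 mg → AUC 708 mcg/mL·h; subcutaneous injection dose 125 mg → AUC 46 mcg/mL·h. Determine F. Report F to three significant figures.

F = 0.0650

F = (AUC_ev / D_ev) / (AUC_iv / D_iv)
  = (46/125) / (708/125)
  = 0.368 / 5.664 = 0.0650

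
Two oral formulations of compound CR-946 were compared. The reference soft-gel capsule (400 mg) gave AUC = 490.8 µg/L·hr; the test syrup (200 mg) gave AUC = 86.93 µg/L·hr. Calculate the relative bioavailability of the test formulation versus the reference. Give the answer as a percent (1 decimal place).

F_rel = 35.4%

F_rel = (AUC_test/D_test) / (AUC_ref/D_ref)
      = (86.93/200) / (490.8/400)
      = 0.43465 / 1.227 = 0.3542 = 35.42%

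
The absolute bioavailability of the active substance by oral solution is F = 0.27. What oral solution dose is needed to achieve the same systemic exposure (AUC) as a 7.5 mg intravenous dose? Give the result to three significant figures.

D_oral = 27.8 mg

For equal systemic exposure: F × D_ev = D_iv
D_ev = D_iv / F = 7.5 / 0.27 = 27.7778 mg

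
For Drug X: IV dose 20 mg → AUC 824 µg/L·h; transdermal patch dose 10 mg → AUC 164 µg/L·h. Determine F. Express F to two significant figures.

F = (AUC_ev / D_ev) / (AUC_iv / D_iv)
  = (164/10) / (824/20)
  = 16.4 / 41.2 = 0.3981

F = 0.40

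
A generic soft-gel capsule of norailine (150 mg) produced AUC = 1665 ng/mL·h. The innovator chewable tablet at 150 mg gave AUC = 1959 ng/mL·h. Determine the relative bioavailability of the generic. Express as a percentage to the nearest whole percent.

F_rel = (AUC_test/D_test) / (AUC_ref/D_ref)
      = (1665/150) / (1959/150)
      = 11.1 / 13.06 = 0.8499 = 84.99%

F_rel = 85%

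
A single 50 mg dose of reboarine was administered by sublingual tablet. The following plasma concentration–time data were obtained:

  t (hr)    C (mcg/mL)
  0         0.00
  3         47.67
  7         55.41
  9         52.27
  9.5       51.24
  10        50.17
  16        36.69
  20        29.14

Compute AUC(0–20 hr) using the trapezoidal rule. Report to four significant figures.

AUC = 828.8 mcg/mL·hr

Trapezoidal AUC_0→20:
  [0→3]: (0.00+47.67)/2 × 3 = 71.505
  [3→7]: (47.67+55.41)/2 × 4 = 206.16
  [7→9]: (55.41+52.27)/2 × 2 = 107.68
  [9→9.5]: (52.27+51.24)/2 × 0.5 = 25.8775
  [9.5→10]: (51.24+50.17)/2 × 0.5 = 25.3525
  [10→16]: (50.17+36.69)/2 × 6 = 260.58
  [16→20]: (36.69+29.14)/2 × 4 = 131.66
  Sum = 828.815 mcg/mL·hr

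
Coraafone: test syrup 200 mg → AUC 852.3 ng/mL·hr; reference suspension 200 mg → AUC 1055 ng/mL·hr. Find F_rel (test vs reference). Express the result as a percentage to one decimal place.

F_rel = (AUC_test/D_test) / (AUC_ref/D_ref)
      = (852.3/200) / (1055/200)
      = 4.2615 / 5.275 = 0.8079 = 80.79%

F_rel = 80.8%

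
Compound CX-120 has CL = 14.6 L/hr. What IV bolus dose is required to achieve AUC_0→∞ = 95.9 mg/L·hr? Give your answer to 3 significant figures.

Dose_iv = CL × AUC_0→∞
     = 14.6 × 95.9 = 1400.14 mg

Dose = 1400 mg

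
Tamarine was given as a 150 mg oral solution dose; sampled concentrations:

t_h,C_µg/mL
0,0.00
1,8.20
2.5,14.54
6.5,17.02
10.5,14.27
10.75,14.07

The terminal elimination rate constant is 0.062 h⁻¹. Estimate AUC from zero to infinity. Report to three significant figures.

Trapezoidal AUC_0→10.75:
  [0→1]: (0.00+8.20)/2 × 1 = 4.1
  [1→2.5]: (8.20+14.54)/2 × 1.5 = 17.055
  [2.5→6.5]: (14.54+17.02)/2 × 4 = 63.12
  [6.5→10.5]: (17.02+14.27)/2 × 4 = 62.58
  [10.5→10.75]: (14.27+14.07)/2 × 0.25 = 3.5425
  Sum = 150.3975 µg/mL·h
Extrapolated tail: C_last / k_e = 14.07 / 0.062 = 226.935
AUC_0→∞ = 150.3975 + 226.935 = 377.3325 µg/mL·h

AUC = 377 µg/mL·h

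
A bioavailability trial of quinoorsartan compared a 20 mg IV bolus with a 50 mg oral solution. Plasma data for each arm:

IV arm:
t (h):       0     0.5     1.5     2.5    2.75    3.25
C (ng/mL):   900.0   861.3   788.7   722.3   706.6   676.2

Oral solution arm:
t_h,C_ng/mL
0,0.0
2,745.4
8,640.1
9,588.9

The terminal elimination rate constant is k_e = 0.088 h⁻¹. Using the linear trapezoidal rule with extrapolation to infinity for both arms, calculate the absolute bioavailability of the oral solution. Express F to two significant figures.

Trapezoidal AUC_0→3.25 (IV):
  [0→0.5]: (900.0+861.3)/2 × 0.5 = 440.325
  [0.5→1.5]: (861.3+788.7)/2 × 1 = 825.0
  [1.5→2.5]: (788.7+722.3)/2 × 1 = 755.5
  [2.5→2.75]: (722.3+706.6)/2 × 0.25 = 178.6125
  [2.75→3.25]: (706.6+676.2)/2 × 0.5 = 345.7
  Sum = 2545.1375 ng/mL·h
IV tail: 676.2/0.088 = 7684.091; AUC_iv,0→∞ = 2545.1375 + 7684.091 = 10229.2285 ng/mL·h
Trapezoidal AUC_0→9 (oral solution):
  [0→2]: (0.0+745.4)/2 × 2 = 745.4
  [2→8]: (745.4+640.1)/2 × 6 = 4156.5
  [8→9]: (640.1+588.9)/2 × 1 = 614.5
  Sum = 5516.4 ng/mL·h
oral solution tail: 588.9/0.088 = 6692.045; AUC_ev,0→∞ = 5516.4 + 6692.045 = 12208.445 ng/mL·h
F = (AUC_ev/D_ev)/(AUC_iv/D_iv) = (12208.445/50)/(10229.2285/20) = 244.1689/511.461 = 0.4774

F = 0.48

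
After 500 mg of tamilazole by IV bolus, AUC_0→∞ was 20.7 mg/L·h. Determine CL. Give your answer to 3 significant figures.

CL = Dose_iv / AUC_0→∞
   = 500 / 20.7 = 24.1546 L/h

CL = 24.2 L/h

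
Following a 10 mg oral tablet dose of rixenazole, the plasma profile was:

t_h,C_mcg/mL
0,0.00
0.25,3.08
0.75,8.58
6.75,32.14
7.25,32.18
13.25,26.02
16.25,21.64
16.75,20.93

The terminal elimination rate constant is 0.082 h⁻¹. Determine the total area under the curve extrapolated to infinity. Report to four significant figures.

AUC = 653.5 mcg/mL·h

Trapezoidal AUC_0→16.75:
  [0→0.25]: (0.00+3.08)/2 × 0.25 = 0.385
  [0.25→0.75]: (3.08+8.58)/2 × 0.5 = 2.915
  [0.75→6.75]: (8.58+32.14)/2 × 6 = 122.16
  [6.75→7.25]: (32.14+32.18)/2 × 0.5 = 16.08
  [7.25→13.25]: (32.18+26.02)/2 × 6 = 174.6
  [13.25→16.25]: (26.02+21.64)/2 × 3 = 71.49
  [16.25→16.75]: (21.64+20.93)/2 × 0.5 = 10.6425
  Sum = 398.2725 mcg/mL·h
Extrapolated tail: C_last / k_e = 20.93 / 0.082 = 255.244
AUC_0→∞ = 398.2725 + 255.244 = 653.5165 mcg/mL·h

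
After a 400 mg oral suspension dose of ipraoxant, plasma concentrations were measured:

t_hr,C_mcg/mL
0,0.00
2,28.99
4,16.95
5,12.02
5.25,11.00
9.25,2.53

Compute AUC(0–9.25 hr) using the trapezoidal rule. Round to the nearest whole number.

AUC = 119 mcg/mL·hr

Trapezoidal AUC_0→9.25:
  [0→2]: (0.00+28.99)/2 × 2 = 28.99
  [2→4]: (28.99+16.95)/2 × 2 = 45.94
  [4→5]: (16.95+12.02)/2 × 1 = 14.485
  [5→5.25]: (12.02+11.00)/2 × 0.25 = 2.8775
  [5.25→9.25]: (11.00+2.53)/2 × 4 = 27.06
  Sum = 119.3525 mcg/mL·hr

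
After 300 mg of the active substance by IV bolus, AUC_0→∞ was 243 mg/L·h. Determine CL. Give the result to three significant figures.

CL = Dose_iv / AUC_0→∞
   = 300 / 243 = 1.23457 L/h

CL = 1.23 L/h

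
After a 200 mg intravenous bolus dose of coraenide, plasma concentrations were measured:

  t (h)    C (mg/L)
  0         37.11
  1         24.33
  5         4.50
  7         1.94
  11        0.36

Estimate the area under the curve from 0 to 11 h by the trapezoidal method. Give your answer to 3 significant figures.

Trapezoidal AUC_0→11:
  [0→1]: (37.11+24.33)/2 × 1 = 30.72
  [1→5]: (24.33+4.50)/2 × 4 = 57.66
  [5→7]: (4.50+1.94)/2 × 2 = 6.44
  [7→11]: (1.94+0.36)/2 × 4 = 4.6
  Sum = 99.42 mg/L·h

AUC = 99.4 mg/L·h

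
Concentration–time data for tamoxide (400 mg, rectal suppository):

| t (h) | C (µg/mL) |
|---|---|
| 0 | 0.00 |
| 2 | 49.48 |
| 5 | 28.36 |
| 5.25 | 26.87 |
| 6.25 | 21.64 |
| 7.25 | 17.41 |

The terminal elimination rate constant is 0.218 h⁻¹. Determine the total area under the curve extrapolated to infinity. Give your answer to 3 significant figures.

Trapezoidal AUC_0→7.25:
  [0→2]: (0.00+49.48)/2 × 2 = 49.48
  [2→5]: (49.48+28.36)/2 × 3 = 116.76
  [5→5.25]: (28.36+26.87)/2 × 0.25 = 6.90375
  [5.25→6.25]: (26.87+21.64)/2 × 1 = 24.255
  [6.25→7.25]: (21.64+17.41)/2 × 1 = 19.525
  Sum = 216.92375 µg/mL·h
Extrapolated tail: C_last / k_e = 17.41 / 0.218 = 79.862
AUC_0→∞ = 216.92375 + 79.862 = 296.78575 µg/mL·h

AUC = 297 µg/mL·h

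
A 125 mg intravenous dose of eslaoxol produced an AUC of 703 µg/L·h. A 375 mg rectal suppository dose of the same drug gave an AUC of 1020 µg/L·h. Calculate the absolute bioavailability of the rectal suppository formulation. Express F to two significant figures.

F = 0.48

F = (AUC_ev / D_ev) / (AUC_iv / D_iv)
  = (1020/375) / (703/125)
  = 2.72 / 5.624 = 0.4836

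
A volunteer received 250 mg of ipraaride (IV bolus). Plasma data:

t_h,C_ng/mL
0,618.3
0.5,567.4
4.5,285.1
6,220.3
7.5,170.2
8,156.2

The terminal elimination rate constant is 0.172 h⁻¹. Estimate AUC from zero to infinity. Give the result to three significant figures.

Trapezoidal AUC_0→8:
  [0→0.5]: (618.3+567.4)/2 × 0.5 = 296.425
  [0.5→4.5]: (567.4+285.1)/2 × 4 = 1705.0
  [4.5→6]: (285.1+220.3)/2 × 1.5 = 379.05
  [6→7.5]: (220.3+170.2)/2 × 1.5 = 292.875
  [7.5→8]: (170.2+156.2)/2 × 0.5 = 81.6
  Sum = 2754.95 ng/mL·h
Extrapolated tail: C_last / k_e = 156.2 / 0.172 = 908.140
AUC_0→∞ = 2754.95 + 908.140 = 3663.09 ng/mL·h

AUC = 3660 ng/mL·h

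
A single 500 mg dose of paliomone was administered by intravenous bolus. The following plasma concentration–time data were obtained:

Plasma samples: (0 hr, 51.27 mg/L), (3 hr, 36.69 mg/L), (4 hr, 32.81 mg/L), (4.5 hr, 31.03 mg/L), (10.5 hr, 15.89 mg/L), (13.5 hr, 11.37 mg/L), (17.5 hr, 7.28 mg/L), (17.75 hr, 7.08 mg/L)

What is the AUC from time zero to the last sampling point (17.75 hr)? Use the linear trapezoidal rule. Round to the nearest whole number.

Trapezoidal AUC_0→17.75:
  [0→3]: (51.27+36.69)/2 × 3 = 131.94
  [3→4]: (36.69+32.81)/2 × 1 = 34.75
  [4→4.5]: (32.81+31.03)/2 × 0.5 = 15.96
  [4.5→10.5]: (31.03+15.89)/2 × 6 = 140.76
  [10.5→13.5]: (15.89+11.37)/2 × 3 = 40.89
  [13.5→17.5]: (11.37+7.28)/2 × 4 = 37.3
  [17.5→17.75]: (7.28+7.08)/2 × 0.25 = 1.795
  Sum = 403.395 mg/L·hr

AUC = 403 mg/L·hr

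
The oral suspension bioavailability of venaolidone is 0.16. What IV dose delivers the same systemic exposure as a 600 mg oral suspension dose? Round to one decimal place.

Systemic exposure from an extravascular dose = F × D_ev, so the equivalent IV dose is F × D_ev.
D_iv = F × D_ev = 0.16 × 600 = 96 mg

D_iv = 96.0 mg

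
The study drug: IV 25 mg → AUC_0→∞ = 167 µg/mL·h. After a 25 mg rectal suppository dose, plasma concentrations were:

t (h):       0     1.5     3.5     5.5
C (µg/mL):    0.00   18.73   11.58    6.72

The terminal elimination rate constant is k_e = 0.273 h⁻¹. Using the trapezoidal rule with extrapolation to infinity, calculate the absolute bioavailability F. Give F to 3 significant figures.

F = 0.523

Trapezoidal AUC_0→5.5 (rectal suppository):
  [0→1.5]: (0.00+18.73)/2 × 1.5 = 14.0475
  [1.5→3.5]: (18.73+11.58)/2 × 2 = 30.31
  [3.5→5.5]: (11.58+6.72)/2 × 2 = 18.3
  Sum = 62.6575 µg/mL·h
Tail: C_last/k_e = 6.72/0.273 = 24.615
AUC_0→∞ (rectal suppository) = 62.6575 + 24.615 = 87.2725 µg/mL·h
F = (AUC_ev/D_ev)/(AUC_iv/D_iv) = (87.2725/25)/(167/25) = 3.4909/6.68 = 0.5226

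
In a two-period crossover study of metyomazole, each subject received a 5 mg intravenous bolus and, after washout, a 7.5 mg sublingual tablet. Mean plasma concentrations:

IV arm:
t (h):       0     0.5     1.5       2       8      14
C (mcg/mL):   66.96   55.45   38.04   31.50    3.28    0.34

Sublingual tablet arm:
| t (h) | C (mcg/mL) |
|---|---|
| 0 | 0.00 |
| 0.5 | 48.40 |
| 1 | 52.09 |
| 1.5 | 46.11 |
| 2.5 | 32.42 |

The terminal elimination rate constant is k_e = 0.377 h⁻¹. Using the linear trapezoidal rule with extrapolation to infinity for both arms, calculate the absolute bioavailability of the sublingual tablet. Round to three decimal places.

F = 0.591

Trapezoidal AUC_0→14 (IV):
  [0→0.5]: (66.96+55.45)/2 × 0.5 = 30.6025
  [0.5→1.5]: (55.45+38.04)/2 × 1 = 46.745
  [1.5→2]: (38.04+31.50)/2 × 0.5 = 17.385
  [2→8]: (31.50+3.28)/2 × 6 = 104.34
  [8→14]: (3.28+0.34)/2 × 6 = 10.86
  Sum = 209.9325 mcg/mL·h
IV tail: 0.34/0.377 = 0.902; AUC_iv,0→∞ = 209.9325 + 0.902 = 210.8345 mcg/mL·h
Trapezoidal AUC_0→2.5 (sublingual tablet):
  [0→0.5]: (0.00+48.40)/2 × 0.5 = 12.1
  [0.5→1]: (48.40+52.09)/2 × 0.5 = 25.1225
  [1→1.5]: (52.09+46.11)/2 × 0.5 = 24.55
  [1.5→2.5]: (46.11+32.42)/2 × 1 = 39.265
  Sum = 101.0375 mcg/mL·h
sublingual tablet tail: 32.42/0.377 = 85.995; AUC_ev,0→∞ = 101.0375 + 85.995 = 187.0325 mcg/mL·h
F = (AUC_ev/D_ev)/(AUC_iv/D_iv) = (187.0325/7.5)/(210.8345/5) = 24.9377/42.1669 = 0.5914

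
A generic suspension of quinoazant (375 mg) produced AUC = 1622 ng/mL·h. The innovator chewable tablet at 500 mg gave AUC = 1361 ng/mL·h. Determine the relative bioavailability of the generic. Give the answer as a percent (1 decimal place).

F_rel = 158.9%

F_rel = (AUC_test/D_test) / (AUC_ref/D_ref)
      = (1622/375) / (1361/500)
      = 4.32533 / 2.722 = 1.5890 = 158.90%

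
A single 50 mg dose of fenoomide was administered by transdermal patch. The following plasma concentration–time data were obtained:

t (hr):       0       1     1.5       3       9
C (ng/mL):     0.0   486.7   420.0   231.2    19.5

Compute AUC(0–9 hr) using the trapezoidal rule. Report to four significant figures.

Trapezoidal AUC_0→9:
  [0→1]: (0.0+486.7)/2 × 1 = 243.35
  [1→1.5]: (486.7+420.0)/2 × 0.5 = 226.675
  [1.5→3]: (420.0+231.2)/2 × 1.5 = 488.4
  [3→9]: (231.2+19.5)/2 × 6 = 752.1
  Sum = 1710.525 ng/mL·hr

AUC = 1711 ng/mL·hr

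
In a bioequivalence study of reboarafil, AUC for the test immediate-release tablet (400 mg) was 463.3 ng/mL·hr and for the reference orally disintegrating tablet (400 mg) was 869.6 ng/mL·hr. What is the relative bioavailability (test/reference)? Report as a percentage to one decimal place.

F_rel = (AUC_test/D_test) / (AUC_ref/D_ref)
      = (463.3/400) / (869.6/400)
      = 1.15825 / 2.174 = 0.5328 = 53.28%

F_rel = 53.3%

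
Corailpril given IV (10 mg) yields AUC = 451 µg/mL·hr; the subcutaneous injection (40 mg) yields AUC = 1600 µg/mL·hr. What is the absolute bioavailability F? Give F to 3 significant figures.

F = (AUC_ev / D_ev) / (AUC_iv / D_iv)
  = (1600/40) / (451/10)
  = 40 / 45.1 = 0.8869

F = 0.887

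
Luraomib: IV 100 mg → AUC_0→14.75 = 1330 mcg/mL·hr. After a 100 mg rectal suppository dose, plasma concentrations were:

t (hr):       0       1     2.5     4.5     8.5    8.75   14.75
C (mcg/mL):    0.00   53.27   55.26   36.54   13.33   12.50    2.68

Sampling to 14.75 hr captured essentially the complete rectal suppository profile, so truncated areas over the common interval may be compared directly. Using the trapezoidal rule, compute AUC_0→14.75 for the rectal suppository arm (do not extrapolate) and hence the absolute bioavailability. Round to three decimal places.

F = 0.262

Trapezoidal AUC_0→14.75 (rectal suppository):
  [0→1]: (0.00+53.27)/2 × 1 = 26.635
  [1→2.5]: (53.27+55.26)/2 × 1.5 = 81.3975
  [2.5→4.5]: (55.26+36.54)/2 × 2 = 91.8
  [4.5→8.5]: (36.54+13.33)/2 × 4 = 99.74
  [8.5→8.75]: (13.33+12.50)/2 × 0.25 = 3.22875
  [8.75→14.75]: (12.50+2.68)/2 × 6 = 45.54
  Sum = 348.34125 mcg/mL·hr
F = (AUC_ev/D_ev)/(AUC_iv/D_iv) = (348.34125/100)/(1330/100) = 3.4834125/13.3 = 0.2619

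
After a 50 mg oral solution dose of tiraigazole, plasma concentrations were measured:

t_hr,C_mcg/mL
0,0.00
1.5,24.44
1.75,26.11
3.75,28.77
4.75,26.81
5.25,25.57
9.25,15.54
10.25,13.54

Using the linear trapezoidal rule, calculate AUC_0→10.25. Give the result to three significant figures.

Trapezoidal AUC_0→10.25:
  [0→1.5]: (0.00+24.44)/2 × 1.5 = 18.33
  [1.5→1.75]: (24.44+26.11)/2 × 0.25 = 6.31875
  [1.75→3.75]: (26.11+28.77)/2 × 2 = 54.88
  [3.75→4.75]: (28.77+26.81)/2 × 1 = 27.79
  [4.75→5.25]: (26.81+25.57)/2 × 0.5 = 13.095
  [5.25→9.25]: (25.57+15.54)/2 × 4 = 82.22
  [9.25→10.25]: (15.54+13.54)/2 × 1 = 14.54
  Sum = 217.17375 mcg/mL·hr

AUC = 217 mcg/mL·hr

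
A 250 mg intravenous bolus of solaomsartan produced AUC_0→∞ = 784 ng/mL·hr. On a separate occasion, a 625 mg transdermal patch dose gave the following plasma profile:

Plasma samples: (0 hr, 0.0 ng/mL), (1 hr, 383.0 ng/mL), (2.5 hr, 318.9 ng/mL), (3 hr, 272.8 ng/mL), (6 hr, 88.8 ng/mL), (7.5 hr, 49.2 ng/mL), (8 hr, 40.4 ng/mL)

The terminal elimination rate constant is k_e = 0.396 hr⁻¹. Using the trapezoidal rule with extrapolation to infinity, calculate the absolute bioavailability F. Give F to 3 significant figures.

F = 0.835

Trapezoidal AUC_0→8 (transdermal patch):
  [0→1]: (0.0+383.0)/2 × 1 = 191.5
  [1→2.5]: (383.0+318.9)/2 × 1.5 = 526.425
  [2.5→3]: (318.9+272.8)/2 × 0.5 = 147.925
  [3→6]: (272.8+88.8)/2 × 3 = 542.4
  [6→7.5]: (88.8+49.2)/2 × 1.5 = 103.5
  [7.5→8]: (49.2+40.4)/2 × 0.5 = 22.4
  Sum = 1534.15 ng/mL·hr
Tail: C_last/k_e = 40.4/0.396 = 102.020
AUC_0→∞ (transdermal patch) = 1534.15 + 102.020 = 1636.17 ng/mL·hr
F = (AUC_ev/D_ev)/(AUC_iv/D_iv) = (1636.17/625)/(784/250) = 2.617872/3.136 = 0.8348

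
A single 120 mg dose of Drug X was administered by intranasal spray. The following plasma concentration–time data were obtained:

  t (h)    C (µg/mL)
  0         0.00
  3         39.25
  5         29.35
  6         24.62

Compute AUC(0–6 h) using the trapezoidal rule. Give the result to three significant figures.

AUC = 154 µg/mL·h

Trapezoidal AUC_0→6:
  [0→3]: (0.00+39.25)/2 × 3 = 58.875
  [3→5]: (39.25+29.35)/2 × 2 = 68.6
  [5→6]: (29.35+24.62)/2 × 1 = 26.985
  Sum = 154.46 µg/mL·h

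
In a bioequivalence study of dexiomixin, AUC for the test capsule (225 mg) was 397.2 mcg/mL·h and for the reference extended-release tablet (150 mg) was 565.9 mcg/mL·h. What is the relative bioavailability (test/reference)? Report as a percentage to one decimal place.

F_rel = (AUC_test/D_test) / (AUC_ref/D_ref)
      = (397.2/225) / (565.9/150)
      = 1.76533 / 3.77267 = 0.4679 = 46.79%

F_rel = 46.8%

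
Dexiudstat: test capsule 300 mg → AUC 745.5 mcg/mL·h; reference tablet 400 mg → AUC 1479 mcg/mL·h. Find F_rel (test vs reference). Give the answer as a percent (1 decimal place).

F_rel = 67.2%

F_rel = (AUC_test/D_test) / (AUC_ref/D_ref)
      = (745.5/300) / (1479/400)
      = 2.485 / 3.6975 = 0.6721 = 67.21%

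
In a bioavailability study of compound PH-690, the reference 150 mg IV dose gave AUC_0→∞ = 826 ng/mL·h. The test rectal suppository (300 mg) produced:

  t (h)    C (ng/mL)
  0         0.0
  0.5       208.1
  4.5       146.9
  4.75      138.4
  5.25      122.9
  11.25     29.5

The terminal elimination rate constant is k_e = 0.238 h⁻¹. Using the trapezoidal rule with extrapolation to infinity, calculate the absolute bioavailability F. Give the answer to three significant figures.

F = 0.874

Trapezoidal AUC_0→11.25 (rectal suppository):
  [0→0.5]: (0.0+208.1)/2 × 0.5 = 52.025
  [0.5→4.5]: (208.1+146.9)/2 × 4 = 710.0
  [4.5→4.75]: (146.9+138.4)/2 × 0.25 = 35.6625
  [4.75→5.25]: (138.4+122.9)/2 × 0.5 = 65.325
  [5.25→11.25]: (122.9+29.5)/2 × 6 = 457.2
  Sum = 1320.2125 ng/mL·h
Tail: C_last/k_e = 29.5/0.238 = 123.950
AUC_0→∞ (rectal suppository) = 1320.2125 + 123.950 = 1444.1625 ng/mL·h
F = (AUC_ev/D_ev)/(AUC_iv/D_iv) = (1444.1625/300)/(826/150) = 4.813875/5.50667 = 0.8742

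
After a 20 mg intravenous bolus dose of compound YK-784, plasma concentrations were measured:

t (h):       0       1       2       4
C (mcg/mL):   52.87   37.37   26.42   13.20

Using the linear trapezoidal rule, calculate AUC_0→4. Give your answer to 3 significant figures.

Trapezoidal AUC_0→4:
  [0→1]: (52.87+37.37)/2 × 1 = 45.12
  [1→2]: (37.37+26.42)/2 × 1 = 31.895
  [2→4]: (26.42+13.20)/2 × 2 = 39.62
  Sum = 116.635 mcg/mL·h

AUC = 117 mcg/mL·h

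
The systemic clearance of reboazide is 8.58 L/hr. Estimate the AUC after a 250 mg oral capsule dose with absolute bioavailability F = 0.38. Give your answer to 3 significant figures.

AUC_0→∞ = F × Dose / CL
        = 0.38 × 250 / 8.58 = 11.0723 mg/L·hr

AUC = 11.1 mg/L·hr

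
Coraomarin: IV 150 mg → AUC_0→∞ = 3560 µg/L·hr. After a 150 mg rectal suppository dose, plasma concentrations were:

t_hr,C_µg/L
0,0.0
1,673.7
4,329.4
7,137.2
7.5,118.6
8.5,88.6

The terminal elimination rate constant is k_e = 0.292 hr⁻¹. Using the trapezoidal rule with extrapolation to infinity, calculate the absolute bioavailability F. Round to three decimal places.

F = 0.846

Trapezoidal AUC_0→8.5 (rectal suppository):
  [0→1]: (0.0+673.7)/2 × 1 = 336.85
  [1→4]: (673.7+329.4)/2 × 3 = 1504.65
  [4→7]: (329.4+137.2)/2 × 3 = 699.9
  [7→7.5]: (137.2+118.6)/2 × 0.5 = 63.95
  [7.5→8.5]: (118.6+88.6)/2 × 1 = 103.6
  Sum = 2708.95 µg/L·hr
Tail: C_last/k_e = 88.6/0.292 = 303.425
AUC_0→∞ (rectal suppository) = 2708.95 + 303.425 = 3012.375 µg/L·hr
F = (AUC_ev/D_ev)/(AUC_iv/D_iv) = (3012.375/150)/(3560/150) = 20.0825/23.7333 = 0.8462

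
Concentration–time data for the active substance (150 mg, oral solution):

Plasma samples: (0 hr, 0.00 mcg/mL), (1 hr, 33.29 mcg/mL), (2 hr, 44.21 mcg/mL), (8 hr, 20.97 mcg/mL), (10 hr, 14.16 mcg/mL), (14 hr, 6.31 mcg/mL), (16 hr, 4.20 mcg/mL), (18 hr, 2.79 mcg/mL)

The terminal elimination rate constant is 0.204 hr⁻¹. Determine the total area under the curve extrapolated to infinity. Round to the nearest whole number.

Trapezoidal AUC_0→18:
  [0→1]: (0.00+33.29)/2 × 1 = 16.645
  [1→2]: (33.29+44.21)/2 × 1 = 38.75
  [2→8]: (44.21+20.97)/2 × 6 = 195.54
  [8→10]: (20.97+14.16)/2 × 2 = 35.13
  [10→14]: (14.16+6.31)/2 × 4 = 40.94
  [14→16]: (6.31+4.20)/2 × 2 = 10.51
  [16→18]: (4.20+2.79)/2 × 2 = 6.99
  Sum = 344.505 mcg/mL·hr
Extrapolated tail: C_last / k_e = 2.79 / 0.204 = 13.676
AUC_0→∞ = 344.505 + 13.676 = 358.181 mcg/mL·hr

AUC = 358 mcg/mL·hr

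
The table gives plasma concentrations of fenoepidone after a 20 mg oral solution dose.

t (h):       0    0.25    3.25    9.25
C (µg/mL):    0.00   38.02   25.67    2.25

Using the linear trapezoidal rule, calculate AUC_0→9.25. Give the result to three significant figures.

AUC = 184 µg/mL·h

Trapezoidal AUC_0→9.25:
  [0→0.25]: (0.00+38.02)/2 × 0.25 = 4.7525
  [0.25→3.25]: (38.02+25.67)/2 × 3 = 95.535
  [3.25→9.25]: (25.67+2.25)/2 × 6 = 83.76
  Sum = 184.0475 µg/mL·h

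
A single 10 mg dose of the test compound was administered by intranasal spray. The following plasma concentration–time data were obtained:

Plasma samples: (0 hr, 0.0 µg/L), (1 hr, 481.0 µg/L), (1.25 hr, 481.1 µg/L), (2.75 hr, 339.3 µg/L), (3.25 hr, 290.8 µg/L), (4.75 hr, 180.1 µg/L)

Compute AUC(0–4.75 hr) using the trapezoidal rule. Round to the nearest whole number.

AUC = 1487 µg/L·hr

Trapezoidal AUC_0→4.75:
  [0→1]: (0.0+481.0)/2 × 1 = 240.5
  [1→1.25]: (481.0+481.1)/2 × 0.25 = 120.2625
  [1.25→2.75]: (481.1+339.3)/2 × 1.5 = 615.3
  [2.75→3.25]: (339.3+290.8)/2 × 0.5 = 157.525
  [3.25→4.75]: (290.8+180.1)/2 × 1.5 = 353.175
  Sum = 1486.7625 µg/L·hr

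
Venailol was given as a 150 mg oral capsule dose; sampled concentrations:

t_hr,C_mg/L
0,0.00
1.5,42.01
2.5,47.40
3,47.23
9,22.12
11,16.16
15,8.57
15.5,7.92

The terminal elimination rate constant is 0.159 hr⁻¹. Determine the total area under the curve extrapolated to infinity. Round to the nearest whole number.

Trapezoidal AUC_0→15.5:
  [0→1.5]: (0.00+42.01)/2 × 1.5 = 31.5075
  [1.5→2.5]: (42.01+47.40)/2 × 1 = 44.705
  [2.5→3]: (47.40+47.23)/2 × 0.5 = 23.6575
  [3→9]: (47.23+22.12)/2 × 6 = 208.05
  [9→11]: (22.12+16.16)/2 × 2 = 38.28
  [11→15]: (16.16+8.57)/2 × 4 = 49.46
  [15→15.5]: (8.57+7.92)/2 × 0.5 = 4.1225
  Sum = 399.7825 mg/L·hr
Extrapolated tail: C_last / k_e = 7.92 / 0.159 = 49.811
AUC_0→∞ = 399.7825 + 49.811 = 449.5935 mg/L·hr

AUC = 450 mg/L·hr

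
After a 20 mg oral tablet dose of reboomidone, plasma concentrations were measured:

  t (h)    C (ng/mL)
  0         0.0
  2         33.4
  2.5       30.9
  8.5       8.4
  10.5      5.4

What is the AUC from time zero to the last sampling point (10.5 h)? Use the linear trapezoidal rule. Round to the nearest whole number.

Trapezoidal AUC_0→10.5:
  [0→2]: (0.0+33.4)/2 × 2 = 33.4
  [2→2.5]: (33.4+30.9)/2 × 0.5 = 16.075
  [2.5→8.5]: (30.9+8.4)/2 × 6 = 117.9
  [8.5→10.5]: (8.4+5.4)/2 × 2 = 13.8
  Sum = 181.175 ng/mL·h

AUC = 181 ng/mL·h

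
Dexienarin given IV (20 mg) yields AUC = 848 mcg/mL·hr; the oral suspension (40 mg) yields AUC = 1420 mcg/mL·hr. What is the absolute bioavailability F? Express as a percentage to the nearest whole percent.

F = 84%

F = (AUC_ev / D_ev) / (AUC_iv / D_iv)
  = (1420/40) / (848/20)
  = 35.5 / 42.4 = 0.8373
  = 83.73%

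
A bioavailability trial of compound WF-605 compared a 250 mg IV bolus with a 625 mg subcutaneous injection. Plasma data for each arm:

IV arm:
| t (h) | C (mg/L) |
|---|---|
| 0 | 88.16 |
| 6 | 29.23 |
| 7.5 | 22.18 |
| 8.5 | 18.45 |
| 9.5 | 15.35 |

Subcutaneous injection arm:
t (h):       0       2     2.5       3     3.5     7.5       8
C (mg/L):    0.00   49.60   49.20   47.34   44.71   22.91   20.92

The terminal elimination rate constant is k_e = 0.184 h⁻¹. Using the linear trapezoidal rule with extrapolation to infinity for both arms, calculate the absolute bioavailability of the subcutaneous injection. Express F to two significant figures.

Trapezoidal AUC_0→9.5 (IV):
  [0→6]: (88.16+29.23)/2 × 6 = 352.17
  [6→7.5]: (29.23+22.18)/2 × 1.5 = 38.5575
  [7.5→8.5]: (22.18+18.45)/2 × 1 = 20.315
  [8.5→9.5]: (18.45+15.35)/2 × 1 = 16.9
  Sum = 427.9425 mg/L·h
IV tail: 15.35/0.184 = 83.424; AUC_iv,0→∞ = 427.9425 + 83.424 = 511.3665 mg/L·h
Trapezoidal AUC_0→8 (subcutaneous injection):
  [0→2]: (0.00+49.60)/2 × 2 = 49.6
  [2→2.5]: (49.60+49.20)/2 × 0.5 = 24.7
  [2.5→3]: (49.20+47.34)/2 × 0.5 = 24.135
  [3→3.5]: (47.34+44.71)/2 × 0.5 = 23.0125
  [3.5→7.5]: (44.71+22.91)/2 × 4 = 135.24
  [7.5→8]: (22.91+20.92)/2 × 0.5 = 10.9575
  Sum = 267.645 mg/L·h
subcutaneous injection tail: 20.92/0.184 = 113.696; AUC_ev,0→∞ = 267.645 + 113.696 = 381.341 mg/L·h
F = (AUC_ev/D_ev)/(AUC_iv/D_iv) = (381.341/625)/(511.3665/250) = 0.6101456/2.045466 = 0.2983

F = 0.30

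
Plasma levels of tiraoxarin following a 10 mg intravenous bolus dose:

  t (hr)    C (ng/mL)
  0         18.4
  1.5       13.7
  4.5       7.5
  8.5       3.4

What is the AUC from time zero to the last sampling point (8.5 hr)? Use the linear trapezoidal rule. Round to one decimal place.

AUC = 77.7 ng/mL·hr

Trapezoidal AUC_0→8.5:
  [0→1.5]: (18.4+13.7)/2 × 1.5 = 24.075
  [1.5→4.5]: (13.7+7.5)/2 × 3 = 31.8
  [4.5→8.5]: (7.5+3.4)/2 × 4 = 21.8
  Sum = 77.675 ng/mL·hr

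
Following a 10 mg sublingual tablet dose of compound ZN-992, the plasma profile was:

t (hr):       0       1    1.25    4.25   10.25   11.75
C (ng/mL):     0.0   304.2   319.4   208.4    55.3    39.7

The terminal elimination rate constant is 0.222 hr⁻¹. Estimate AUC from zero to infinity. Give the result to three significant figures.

AUC = 2060 ng/mL·hr

Trapezoidal AUC_0→11.75:
  [0→1]: (0.0+304.2)/2 × 1 = 152.1
  [1→1.25]: (304.2+319.4)/2 × 0.25 = 77.95
  [1.25→4.25]: (319.4+208.4)/2 × 3 = 791.7
  [4.25→10.25]: (208.4+55.3)/2 × 6 = 791.1
  [10.25→11.75]: (55.3+39.7)/2 × 1.5 = 71.25
  Sum = 1884.1 ng/mL·hr
Extrapolated tail: C_last / k_e = 39.7 / 0.222 = 178.829
AUC_0→∞ = 1884.1 + 178.829 = 2062.929 ng/mL·hr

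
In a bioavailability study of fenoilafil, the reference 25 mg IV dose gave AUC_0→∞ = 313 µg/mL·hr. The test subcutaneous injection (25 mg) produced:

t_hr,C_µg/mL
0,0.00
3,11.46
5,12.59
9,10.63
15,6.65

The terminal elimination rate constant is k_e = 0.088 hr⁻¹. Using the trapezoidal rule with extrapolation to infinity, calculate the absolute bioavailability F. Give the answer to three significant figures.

F = 0.687

Trapezoidal AUC_0→15 (subcutaneous injection):
  [0→3]: (0.00+11.46)/2 × 3 = 17.19
  [3→5]: (11.46+12.59)/2 × 2 = 24.05
  [5→9]: (12.59+10.63)/2 × 4 = 46.44
  [9→15]: (10.63+6.65)/2 × 6 = 51.84
  Sum = 139.52 µg/mL·hr
Tail: C_last/k_e = 6.65/0.088 = 75.568
AUC_0→∞ (subcutaneous injection) = 139.52 + 75.568 = 215.088 µg/mL·hr
F = (AUC_ev/D_ev)/(AUC_iv/D_iv) = (215.088/25)/(313/25) = 8.60352/12.52 = 0.6872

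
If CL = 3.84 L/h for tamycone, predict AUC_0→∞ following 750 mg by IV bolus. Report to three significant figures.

AUC = 195 mg/L·h

AUC_0→∞ = Dose_iv / CL
        = 750 / 3.84 = 195.3125 mg/L·h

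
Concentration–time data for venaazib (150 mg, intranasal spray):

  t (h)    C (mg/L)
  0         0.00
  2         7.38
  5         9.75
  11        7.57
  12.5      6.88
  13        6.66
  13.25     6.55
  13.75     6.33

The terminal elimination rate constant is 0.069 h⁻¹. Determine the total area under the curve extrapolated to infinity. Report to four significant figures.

AUC = 195.9 mg/L·h

Trapezoidal AUC_0→13.75:
  [0→2]: (0.00+7.38)/2 × 2 = 7.38
  [2→5]: (7.38+9.75)/2 × 3 = 25.695
  [5→11]: (9.75+7.57)/2 × 6 = 51.96
  [11→12.5]: (7.57+6.88)/2 × 1.5 = 10.8375
  [12.5→13]: (6.88+6.66)/2 × 0.5 = 3.385
  [13→13.25]: (6.66+6.55)/2 × 0.25 = 1.65125
  [13.25→13.75]: (6.55+6.33)/2 × 0.5 = 3.22
  Sum = 104.12875 mg/L·h
Extrapolated tail: C_last / k_e = 6.33 / 0.069 = 91.739
AUC_0→∞ = 104.12875 + 91.739 = 195.86775 mg/L·h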